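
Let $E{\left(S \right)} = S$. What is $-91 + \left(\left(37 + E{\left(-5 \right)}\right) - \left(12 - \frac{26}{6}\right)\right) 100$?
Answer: $\frac{7027}{3} \approx 2342.3$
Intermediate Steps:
$-91 + \left(\left(37 + E{\left(-5 \right)}\right) - \left(12 - \frac{26}{6}\right)\right) 100 = -91 + \left(\left(37 - 5\right) - \left(12 - \frac{26}{6}\right)\right) 100 = -91 + \left(32 + \left(26 \cdot \frac{1}{6} - 12\right)\right) 100 = -91 + \left(32 + \left(\frac{13}{3} - 12\right)\right) 100 = -91 + \left(32 - \frac{23}{3}\right) 100 = -91 + \frac{73}{3} \cdot 100 = -91 + \frac{7300}{3} = \frac{7027}{3}$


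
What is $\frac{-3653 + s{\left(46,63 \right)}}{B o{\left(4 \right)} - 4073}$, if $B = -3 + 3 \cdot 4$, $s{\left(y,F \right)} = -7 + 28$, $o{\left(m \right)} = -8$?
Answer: $\frac{3632}{4145} \approx 0.87624$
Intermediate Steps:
$s{\left(y,F \right)} = 21$
$B = 9$ ($B = -3 + 12 = 9$)
$\frac{-3653 + s{\left(46,63 \right)}}{B o{\left(4 \right)} - 4073} = \frac{-3653 + 21}{9 \left(-8\right) - 4073} = - \frac{3632}{-72 - 4073} = - \frac{3632}{-4145} = \left(-3632\right) \left(- \frac{1}{4145}\right) = \frac{3632}{4145}$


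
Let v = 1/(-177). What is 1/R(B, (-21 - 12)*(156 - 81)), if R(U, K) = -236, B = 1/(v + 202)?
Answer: -1/236 ≈ -0.0042373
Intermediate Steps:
v = -1/177 ≈ -0.0056497
B = 177/35753 (B = 1/(-1/177 + 202) = 1/(35753/177) = 177/35753 ≈ 0.0049506)
1/R(B, (-21 - 12)*(156 - 81)) = 1/(-236) = -1/236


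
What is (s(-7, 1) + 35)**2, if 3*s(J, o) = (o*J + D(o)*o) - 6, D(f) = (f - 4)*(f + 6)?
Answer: 5041/9 ≈ 560.11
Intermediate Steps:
D(f) = (-4 + f)*(6 + f)
s(J, o) = -2 + J*o/3 + o*(-24 + o**2 + 2*o)/3 (s(J, o) = ((o*J + (-24 + o**2 + 2*o)*o) - 6)/3 = ((J*o + o*(-24 + o**2 + 2*o)) - 6)/3 = (-6 + J*o + o*(-24 + o**2 + 2*o))/3 = -2 + J*o/3 + o*(-24 + o**2 + 2*o)/3)
(s(-7, 1) + 35)**2 = ((-2 + (1/3)*(-7)*1 + (1/3)*1*(-24 + 1**2 + 2*1)) + 35)**2 = ((-2 - 7/3 + (1/3)*1*(-24 + 1 + 2)) + 35)**2 = ((-2 - 7/3 + (1/3)*1*(-21)) + 35)**2 = ((-2 - 7/3 - 7) + 35)**2 = (-34/3 + 35)**2 = (71/3)**2 = 5041/9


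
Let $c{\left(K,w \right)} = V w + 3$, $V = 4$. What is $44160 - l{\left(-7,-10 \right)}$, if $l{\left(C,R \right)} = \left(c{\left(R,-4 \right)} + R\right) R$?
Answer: $43930$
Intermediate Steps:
$c{\left(K,w \right)} = 3 + 4 w$ ($c{\left(K,w \right)} = 4 w + 3 = 3 + 4 w$)
$l{\left(C,R \right)} = R \left(-13 + R\right)$ ($l{\left(C,R \right)} = \left(\left(3 + 4 \left(-4\right)\right) + R\right) R = \left(\left(3 - 16\right) + R\right) R = \left(-13 + R\right) R = R \left(-13 + R\right)$)
$44160 - l{\left(-7,-10 \right)} = 44160 - - 10 \left(-13 - 10\right) = 44160 - \left(-10\right) \left(-23\right) = 44160 - 230 = 43930$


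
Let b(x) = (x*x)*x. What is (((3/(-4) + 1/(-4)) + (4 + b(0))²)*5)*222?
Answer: 16650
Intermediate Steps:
b(x) = x³ (b(x) = x²*x = x³)
(((3/(-4) + 1/(-4)) + (4 + b(0))²)*5)*222 = (((3/(-4) + 1/(-4)) + (4 + 0³)²)*5)*222 = (((3*(-¼) + 1*(-¼)) + (4 + 0)²)*5)*222 = (((-¾ - ¼) + 4²)*5)*222 = ((-1 + 16)*5)*222 = (15*5)*222 = 75*222 = 16650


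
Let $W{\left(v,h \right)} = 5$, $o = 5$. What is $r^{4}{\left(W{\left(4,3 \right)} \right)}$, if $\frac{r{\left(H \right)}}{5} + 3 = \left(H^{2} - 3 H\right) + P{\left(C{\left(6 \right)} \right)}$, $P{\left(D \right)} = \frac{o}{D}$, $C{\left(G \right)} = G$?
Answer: $\frac{3049800625}{1296} \approx 2.3532 \cdot 10^{6}$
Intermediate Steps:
$P{\left(D \right)} = \frac{5}{D}$
$r{\left(H \right)} = - \frac{65}{6} - 15 H + 5 H^{2}$ ($r{\left(H \right)} = -15 + 5 \left(\left(H^{2} - 3 H\right) + \frac{5}{6}\right) = -15 + 5 \left(\frac{5}{6} + H^{2} - 3 H\right) = -15 + \left(\frac{25}{6} - 15 H + 5 H^{2}\right) = - \frac{65}{6} - 15 H + 5 H^{2}$)
$r^{4}{\left(W{\left(4,3 \right)} \right)} = \left(- \frac{65}{6} - 75 + 5 \cdot 5^{2}\right)^{4} = \left(- \frac{65}{6} - 75 + 5 \cdot 25\right)^{4} = \left(- \frac{65}{6} - 75 + 125\right)^{4} = \left(\frac{235}{6}\right)^{4} = \frac{3049800625}{1296}$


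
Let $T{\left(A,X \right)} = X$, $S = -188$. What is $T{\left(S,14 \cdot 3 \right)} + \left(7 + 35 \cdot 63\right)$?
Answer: $2254$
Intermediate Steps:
$T{\left(S,14 \cdot 3 \right)} + \left(7 + 35 \cdot 63\right) = 14 \cdot 3 + \left(7 + 35 \cdot 63\right) = 42 + \left(7 + 2205\right) = 42 + 2212 = 2254$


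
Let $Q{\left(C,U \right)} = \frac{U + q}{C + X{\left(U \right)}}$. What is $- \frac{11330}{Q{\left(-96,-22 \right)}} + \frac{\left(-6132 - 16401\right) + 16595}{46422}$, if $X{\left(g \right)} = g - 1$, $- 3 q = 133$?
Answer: $- \frac{93884675741}{4618989} \approx -20326.0$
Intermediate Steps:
$q = - \frac{133}{3}$ ($q = \left(- \frac{1}{3}\right) 133 = - \frac{133}{3} \approx -44.333$)
$X{\left(g \right)} = -1 + g$
$Q{\left(C,U \right)} = \frac{- \frac{133}{3} + U}{-1 + C + U}$ ($Q{\left(C,U \right)} = \frac{U - \frac{133}{3}}{C + \left(-1 + U\right)} = \frac{- \frac{133}{3} + U}{-1 + C + U}$)
$- \frac{11330}{Q{\left(-96,-22 \right)}} + \frac{\left(-6132 - 16401\right) + 16595}{46422} = - \frac{11330}{\frac{1}{-1 - 96 - 22} \left(- \frac{133}{3} - 22\right)} + \frac{\left(-6132 - 16401\right) + 16595}{46422} = - \frac{11330}{\frac{1}{-119} \left(- \frac{199}{3}\right)} + \left(-22533 + 16595\right) \frac{1}{46422} = - \frac{11330}{\left(- \frac{1}{119}\right) \left(- \frac{199}{3}\right)} - \frac{2969}{23211} = - \frac{11330}{\frac{199}{357}} - \frac{2969}{23211} = \left(-11330\right) \frac{357}{199} - \frac{2969}{23211} = - \frac{4044810}{199} - \frac{2969}{23211} = - \frac{93884675741}{4618989}$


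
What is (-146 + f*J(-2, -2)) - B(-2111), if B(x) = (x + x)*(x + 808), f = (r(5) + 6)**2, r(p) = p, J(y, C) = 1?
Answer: -5501291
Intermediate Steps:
f = 121 (f = (5 + 6)**2 = 11**2 = 121)
B(x) = 2*x*(808 + x) (B(x) = (2*x)*(808 + x) = 2*x*(808 + x))
(-146 + f*J(-2, -2)) - B(-2111) = (-146 + 121*1) - 2*(-2111)*(808 - 2111) = (-146 + 121) - 2*(-2111)*(-1303) = -25 - 1*5501266 = -25 - 5501266 = -5501291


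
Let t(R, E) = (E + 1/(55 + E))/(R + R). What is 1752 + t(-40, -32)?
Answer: 644883/368 ≈ 1752.4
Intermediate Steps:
t(R, E) = (E + 1/(55 + E))/(2*R) (t(R, E) = (E + 1/(55 + E))/((2*R)) = (E + 1/(55 + E))*(1/(2*R)) = (E + 1/(55 + E))/(2*R))
1752 + t(-40, -32) = 1752 + (½)*(1 + (-32)² + 55*(-32))/(-40*(55 - 32)) = 1752 + (½)*(-1/40)*(1 + 1024 - 1760)/23 = 1752 + (½)*(-1/40)*(1/23)*(-735) = 1752 + 147/368 = 644883/368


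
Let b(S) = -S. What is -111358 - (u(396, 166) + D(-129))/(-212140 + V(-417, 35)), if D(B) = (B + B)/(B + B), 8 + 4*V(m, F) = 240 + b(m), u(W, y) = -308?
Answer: -94421674366/847911 ≈ -1.1136e+5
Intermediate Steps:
V(m, F) = 58 - m/4 (V(m, F) = -2 + (240 - m)/4 = -2 + (60 - m/4) = 58 - m/4)
D(B) = 1 (D(B) = (2*B)/((2*B)) = (2*B)*(1/(2*B)) = 1)
-111358 - (u(396, 166) + D(-129))/(-212140 + V(-417, 35)) = -111358 - (-308 + 1)/(-212140 + (58 - 1/4*(-417))) = -111358 - (-307)/(-212140 + (58 + 417/4)) = -111358 - (-307)/(-212140 + 649/4) = -111358 - (-307)/(-847911/4) = -111358 - (-307)*(-4)/847911 = -111358 - 1*1228/847911 = -111358 - 1228/847911 = -94421674366/847911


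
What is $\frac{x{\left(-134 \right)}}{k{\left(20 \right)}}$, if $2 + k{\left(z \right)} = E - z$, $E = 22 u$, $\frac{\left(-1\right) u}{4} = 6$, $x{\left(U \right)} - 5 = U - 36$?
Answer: $\frac{3}{10} \approx 0.3$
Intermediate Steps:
$x{\left(U \right)} = -31 + U$ ($x{\left(U \right)} = 5 + \left(U - 36\right) = 5 + \left(-36 + U\right) = -31 + U$)
$u = -24$ ($u = \left(-4\right) 6 = -24$)
$E = -528$ ($E = 22 \left(-24\right) = -528$)
$k{\left(z \right)} = -530 - z$ ($k{\left(z \right)} = -2 - \left(528 + z\right) = -530 - z$)
$\frac{x{\left(-134 \right)}}{k{\left(20 \right)}} = \frac{-31 - 134}{-530 - 20} = - \frac{165}{-530 - 20} = - \frac{165}{-550} = \left(-165\right) \left(- \frac{1}{550}\right) = \frac{3}{10}$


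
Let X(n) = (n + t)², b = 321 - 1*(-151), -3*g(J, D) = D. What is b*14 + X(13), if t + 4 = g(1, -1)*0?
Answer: 6689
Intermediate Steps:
g(J, D) = -D/3
t = -4 (t = -4 - ⅓*(-1)*0 = -4 + (⅓)*0 = -4 + 0 = -4)
b = 472 (b = 321 + 151 = 472)
X(n) = (-4 + n)² (X(n) = (n - 4)² = (-4 + n)²)
b*14 + X(13) = 472*14 + (-4 + 13)² = 6608 + 9² = 6608 + 81 = 6689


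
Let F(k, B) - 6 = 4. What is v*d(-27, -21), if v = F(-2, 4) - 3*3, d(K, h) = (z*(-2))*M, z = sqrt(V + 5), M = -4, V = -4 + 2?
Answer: 8*sqrt(3) ≈ 13.856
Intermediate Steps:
V = -2
F(k, B) = 10 (F(k, B) = 6 + 4 = 10)
z = sqrt(3) (z = sqrt(-2 + 5) = sqrt(3) ≈ 1.7320)
d(K, h) = 8*sqrt(3) (d(K, h) = (sqrt(3)*(-2))*(-4) = -2*sqrt(3)*(-4) = 8*sqrt(3))
v = 1 (v = 10 - 3*3 = 10 - 9 = 1)
v*d(-27, -21) = 1*(8*sqrt(3)) = 8*sqrt(3)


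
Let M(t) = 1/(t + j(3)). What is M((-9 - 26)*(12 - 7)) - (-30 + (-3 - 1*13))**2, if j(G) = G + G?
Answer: -357605/169 ≈ -2116.0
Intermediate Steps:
j(G) = 2*G
M(t) = 1/(6 + t) (M(t) = 1/(t + 2*3) = 1/(t + 6) = 1/(6 + t))
M((-9 - 26)*(12 - 7)) - (-30 + (-3 - 1*13))**2 = 1/(6 + (-9 - 26)*(12 - 7)) - (-30 + (-3 - 1*13))**2 = 1/(6 - 35*5) - (-30 + (-3 - 13))**2 = 1/(6 - 175) - (-30 - 16)**2 = 1/(-169) - 1*(-46)**2 = -1/169 - 1*2116 = -1/169 - 2116 = -357605/169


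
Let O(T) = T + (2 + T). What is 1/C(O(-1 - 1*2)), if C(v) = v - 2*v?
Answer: ¼ ≈ 0.25000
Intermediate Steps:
O(T) = 2 + 2*T
C(v) = -v
1/C(O(-1 - 1*2)) = 1/(-(2 + 2*(-1 - 1*2))) = 1/(-(2 + 2*(-1 - 2))) = 1/(-(2 + 2*(-3))) = 1/(-(2 - 6)) = 1/(-1*(-4)) = 1/4 = ¼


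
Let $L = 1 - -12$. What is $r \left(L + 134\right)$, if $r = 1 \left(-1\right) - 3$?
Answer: $-588$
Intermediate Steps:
$r = -4$ ($r = -1 - 3 = -4$)
$L = 13$ ($L = 1 + 12 = 13$)
$r \left(L + 134\right) = - 4 \left(13 + 134\right) = \left(-4\right) 147 = -588$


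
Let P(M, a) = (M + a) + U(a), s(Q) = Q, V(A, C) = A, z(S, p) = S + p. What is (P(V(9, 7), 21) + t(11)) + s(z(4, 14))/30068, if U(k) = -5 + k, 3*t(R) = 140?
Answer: 4179479/45102 ≈ 92.667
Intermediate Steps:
t(R) = 140/3 (t(R) = (1/3)*140 = 140/3)
P(M, a) = -5 + M + 2*a (P(M, a) = (M + a) + (-5 + a) = -5 + M + 2*a)
(P(V(9, 7), 21) + t(11)) + s(z(4, 14))/30068 = ((-5 + 9 + 2*21) + 140/3) + (4 + 14)/30068 = ((-5 + 9 + 42) + 140/3) + 18*(1/30068) = (46 + 140/3) + 9/15034 = 278/3 + 9/15034 = 4179479/45102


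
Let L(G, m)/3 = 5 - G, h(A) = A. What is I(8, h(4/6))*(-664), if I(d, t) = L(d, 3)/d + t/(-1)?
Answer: 3569/3 ≈ 1189.7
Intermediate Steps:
L(G, m) = 15 - 3*G (L(G, m) = 3*(5 - G) = 15 - 3*G)
I(d, t) = -t + (15 - 3*d)/d (I(d, t) = (15 - 3*d)/d + t/(-1) = (15 - 3*d)/d + t*(-1) = (15 - 3*d)/d - t = -t + (15 - 3*d)/d)
I(8, h(4/6))*(-664) = (-3 - 4/6 + 15/8)*(-664) = (-3 - 4/6 + 15*(⅛))*(-664) = (-3 - 1*⅔ + 15/8)*(-664) = (-3 - ⅔ + 15/8)*(-664) = -43/24*(-664) = 3569/3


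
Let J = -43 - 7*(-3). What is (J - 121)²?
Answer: 20449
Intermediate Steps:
J = -22 (J = -43 + 21 = -22)
(J - 121)² = (-22 - 121)² = (-143)² = 20449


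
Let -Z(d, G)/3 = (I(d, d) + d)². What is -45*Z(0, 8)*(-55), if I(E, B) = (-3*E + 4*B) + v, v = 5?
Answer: -185625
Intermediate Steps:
I(E, B) = 5 - 3*E + 4*B (I(E, B) = (-3*E + 4*B) + 5 = 5 - 3*E + 4*B)
Z(d, G) = -3*(5 + 2*d)² (Z(d, G) = -3*((5 - 3*d + 4*d) + d)² = -3*((5 + d) + d)² = -3*(5 + 2*d)²)
-45*Z(0, 8)*(-55) = -(-135)*(5 + 2*0)²*(-55) = -(-135)*(5 + 0)²*(-55) = -(-135)*5²*(-55) = -(-135)*25*(-55) = -45*(-75)*(-55) = 3375*(-55) = -185625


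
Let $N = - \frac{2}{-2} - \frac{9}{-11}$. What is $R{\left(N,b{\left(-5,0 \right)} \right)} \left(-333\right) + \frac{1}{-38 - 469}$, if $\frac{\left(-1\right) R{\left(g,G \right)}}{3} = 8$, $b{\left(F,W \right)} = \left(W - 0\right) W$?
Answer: $\frac{4051943}{507} \approx 7992.0$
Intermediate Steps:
$N = \frac{20}{11}$ ($N = \left(-2\right) \left(- \frac{1}{2}\right) - - \frac{9}{11} = 1 + \frac{9}{11} = \frac{20}{11} \approx 1.8182$)
$b{\left(F,W \right)} = W^{2}$ ($b{\left(F,W \right)} = \left(W + 0\right) W = W W = W^{2}$)
$R{\left(g,G \right)} = -24$ ($R{\left(g,G \right)} = \left(-3\right) 8 = -24$)
$R{\left(N,b{\left(-5,0 \right)} \right)} \left(-333\right) + \frac{1}{-38 - 469} = \left(-24\right) \left(-333\right) + \frac{1}{-38 - 469} = 7992 + \frac{1}{-507} = 7992 - \frac{1}{507} = \frac{4051943}{507}$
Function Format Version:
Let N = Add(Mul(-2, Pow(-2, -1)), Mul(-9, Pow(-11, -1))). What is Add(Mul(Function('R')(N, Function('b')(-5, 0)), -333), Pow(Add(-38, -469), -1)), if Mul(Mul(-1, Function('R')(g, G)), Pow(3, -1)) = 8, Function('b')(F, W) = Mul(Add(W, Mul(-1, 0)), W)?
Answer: Rational(4051943, 507) ≈ 7992.0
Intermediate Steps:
N = Rational(20, 11) (N = Add(Mul(-2, Rational(-1, 2)), Mul(-9, Rational(-1, 11))) = Add(1, Rational(9, 11)) = Rational(20, 11) ≈ 1.8182)
Function('b')(F, W) = Pow(W, 2) (Function('b')(F, W) = Mul(Add(W, 0), W) = Mul(W, W) = Pow(W, 2))
Function('R')(g, G) = -24 (Function('R')(g, G) = Mul(-3, 8) = -24)
Add(Mul(Function('R')(N, Function('b')(-5, 0)), -333), Pow(Add(-38, -469), -1)) = Add(Mul(-24, -333), Pow(Add(-38, -469), -1)) = Add(7992, Pow(-507, -1)) = Add(7992, Rational(-1, 507)) = Rational(4051943, 507)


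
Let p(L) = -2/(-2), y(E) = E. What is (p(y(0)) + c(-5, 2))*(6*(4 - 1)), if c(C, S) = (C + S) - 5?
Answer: -126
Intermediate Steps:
p(L) = 1 (p(L) = -2*(-1/2) = 1)
c(C, S) = -5 + C + S
(p(y(0)) + c(-5, 2))*(6*(4 - 1)) = (1 + (-5 - 5 + 2))*(6*(4 - 1)) = (1 - 8)*(6*3) = -7*18 = -126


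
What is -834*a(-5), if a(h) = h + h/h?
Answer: 3336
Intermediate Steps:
a(h) = 1 + h (a(h) = h + 1 = 1 + h)
-834*a(-5) = -834*(1 - 5) = -834*(-4) = 3336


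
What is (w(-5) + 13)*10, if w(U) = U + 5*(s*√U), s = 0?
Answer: 80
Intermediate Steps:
w(U) = U (w(U) = U + 5*(0*√U) = U + 5*0 = U + 0 = U)
(w(-5) + 13)*10 = (-5 + 13)*10 = 8*10 = 80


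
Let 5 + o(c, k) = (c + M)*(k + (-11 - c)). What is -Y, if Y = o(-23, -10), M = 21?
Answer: 9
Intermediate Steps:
o(c, k) = -5 + (21 + c)*(-11 + k - c) (o(c, k) = -5 + (c + 21)*(k + (-11 - c)) = -5 + (21 + c)*(-11 + k - c))
Y = -9 (Y = -236 - 1*(-23)**2 - 32*(-23) + 21*(-10) - 23*(-10) = -236 - 1*529 + 736 - 210 + 230 = -236 - 529 + 736 - 210 + 230 = -9)
-Y = -1*(-9) = 9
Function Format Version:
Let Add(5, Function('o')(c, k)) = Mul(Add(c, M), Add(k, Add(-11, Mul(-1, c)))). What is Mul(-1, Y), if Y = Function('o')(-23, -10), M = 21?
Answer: 9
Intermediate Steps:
Function('o')(c, k) = Add(-5, Mul(Add(21, c), Add(-11, k, Mul(-1, c)))) (Function('o')(c, k) = Add(-5, Mul(Add(c, 21), Add(k, Add(-11, Mul(-1, c))))) = Add(-5, Mul(Add(21, c), Add(-11, k, Mul(-1, c)))))
Y = -9 (Y = Add(-236, Mul(-1, Pow(-23, 2)), Mul(-32, -23), Mul(21, -10), Mul(-23, -10)) = Add(-236, Mul(-1, 529), 736, -210, 230) = Add(-236, -529, 736, -210, 230) = -9)
Mul(-1, Y) = Mul(-1, -9) = 9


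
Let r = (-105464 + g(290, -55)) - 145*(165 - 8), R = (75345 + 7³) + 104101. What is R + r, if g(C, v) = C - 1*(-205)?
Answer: 52055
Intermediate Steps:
R = 179789 (R = (75345 + 343) + 104101 = 75688 + 104101 = 179789)
g(C, v) = 205 + C (g(C, v) = C + 205 = 205 + C)
r = -127734 (r = (-105464 + (205 + 290)) - 145*(165 - 8) = (-105464 + 495) - 145*157 = -104969 - 22765 = -127734)
R + r = 179789 - 127734 = 52055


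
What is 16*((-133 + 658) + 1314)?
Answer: 29424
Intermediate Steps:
16*((-133 + 658) + 1314) = 16*(525 + 1314) = 16*1839 = 29424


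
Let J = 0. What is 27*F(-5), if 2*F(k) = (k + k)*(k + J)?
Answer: 675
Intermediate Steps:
F(k) = k² (F(k) = ((k + k)*(k + 0))/2 = ((2*k)*k)/2 = (2*k²)/2 = k²)
27*F(-5) = 27*(-5)² = 27*25 = 675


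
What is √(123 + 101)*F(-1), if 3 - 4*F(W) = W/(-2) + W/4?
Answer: 11*√14/4 ≈ 10.290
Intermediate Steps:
F(W) = ¾ + W/16 (F(W) = ¾ - (W/(-2) + W/4)/4 = ¾ - (W*(-½) + W*(¼))/4 = ¾ - (-W/2 + W/4)/4 = ¾ - (-1)*W/16 = ¾ + W/16)
√(123 + 101)*F(-1) = √(123 + 101)*(¾ + (1/16)*(-1)) = √224*(¾ - 1/16) = (4*√14)*(11/16) = 11*√14/4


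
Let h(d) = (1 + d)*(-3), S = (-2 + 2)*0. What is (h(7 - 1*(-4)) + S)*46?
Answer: -1656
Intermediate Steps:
S = 0 (S = 0*0 = 0)
h(d) = -3 - 3*d
(h(7 - 1*(-4)) + S)*46 = ((-3 - 3*(7 - 1*(-4))) + 0)*46 = ((-3 - 3*(7 + 4)) + 0)*46 = ((-3 - 3*11) + 0)*46 = ((-3 - 33) + 0)*46 = (-36 + 0)*46 = -36*46 = -1656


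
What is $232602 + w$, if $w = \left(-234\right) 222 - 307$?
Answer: $180347$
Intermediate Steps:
$w = -52255$ ($w = -51948 - 307 = -52255$)
$232602 + w = 232602 - 52255 = 180347$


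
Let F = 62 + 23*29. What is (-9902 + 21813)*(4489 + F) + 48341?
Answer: 62199939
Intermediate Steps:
F = 729 (F = 62 + 667 = 729)
(-9902 + 21813)*(4489 + F) + 48341 = (-9902 + 21813)*(4489 + 729) + 48341 = 11911*5218 + 48341 = 62151598 + 48341 = 62199939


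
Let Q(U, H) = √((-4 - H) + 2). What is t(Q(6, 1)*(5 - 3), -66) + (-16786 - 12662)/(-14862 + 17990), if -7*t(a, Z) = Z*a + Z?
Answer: 39/2737 + 132*I*√3/7 ≈ 0.014249 + 32.661*I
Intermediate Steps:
Q(U, H) = √(-2 - H)
t(a, Z) = -Z/7 - Z*a/7 (t(a, Z) = -(Z*a + Z)/7 = -(Z + Z*a)/7 = -Z/7 - Z*a/7)
t(Q(6, 1)*(5 - 3), -66) + (-16786 - 12662)/(-14862 + 17990) = -⅐*(-66)*(1 + √(-2 - 1*1)*(5 - 3)) + (-16786 - 12662)/(-14862 + 17990) = -⅐*(-66)*(1 + √(-2 - 1)*2) - 29448/3128 = -⅐*(-66)*(1 + √(-3)*2) - 29448*1/3128 = -⅐*(-66)*(1 + (I*√3)*2) - 3681/391 = -⅐*(-66)*(1 + 2*I*√3) - 3681/391 = (66/7 + 132*I*√3/7) - 3681/391 = 39/2737 + 132*I*√3/7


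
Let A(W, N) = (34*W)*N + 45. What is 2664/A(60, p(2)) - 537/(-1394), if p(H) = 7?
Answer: 3802047/6656350 ≈ 0.57119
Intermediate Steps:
A(W, N) = 45 + 34*N*W (A(W, N) = 34*N*W + 45 = 45 + 34*N*W)
2664/A(60, p(2)) - 537/(-1394) = 2664/(45 + 34*7*60) - 537/(-1394) = 2664/(45 + 14280) - 537*(-1/1394) = 2664/14325 + 537/1394 = 2664*(1/14325) + 537/1394 = 888/4775 + 537/1394 = 3802047/6656350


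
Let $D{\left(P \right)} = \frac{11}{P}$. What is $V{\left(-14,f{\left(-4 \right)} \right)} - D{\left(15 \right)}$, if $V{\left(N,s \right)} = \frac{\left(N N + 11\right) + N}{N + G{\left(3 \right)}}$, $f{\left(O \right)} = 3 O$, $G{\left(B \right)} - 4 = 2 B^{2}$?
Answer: $\frac{2807}{120} \approx 23.392$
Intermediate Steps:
$G{\left(B \right)} = 4 + 2 B^{2}$
$V{\left(N,s \right)} = \frac{11 + N + N^{2}}{22 + N}$ ($V{\left(N,s \right)} = \frac{\left(N N + 11\right) + N}{N + \left(4 + 2 \cdot 3^{2}\right)} = \frac{\left(N^{2} + 11\right) + N}{N + \left(4 + 2 \cdot 9\right)} = \frac{\left(11 + N^{2}\right) + N}{N + \left(4 + 18\right)} = \frac{11 + N + N^{2}}{N + 22} = \frac{11 + N + N^{2}}{22 + N}$)
$V{\left(-14,f{\left(-4 \right)} \right)} - D{\left(15 \right)} = \frac{11 - 14 + \left(-14\right)^{2}}{22 - 14} - \frac{11}{15} = \frac{11 - 14 + 196}{8} - 11 \cdot \frac{1}{15} = \frac{1}{8} \cdot 193 - \frac{11}{15} = \frac{193}{8} - \frac{11}{15} = \frac{2807}{120}$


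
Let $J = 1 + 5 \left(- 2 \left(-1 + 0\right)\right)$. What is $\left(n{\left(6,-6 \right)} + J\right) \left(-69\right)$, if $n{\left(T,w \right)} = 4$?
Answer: $-1035$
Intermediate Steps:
$J = 11$ ($J = 1 + 5 \left(\left(-2\right) \left(-1\right)\right) = 1 + 5 \cdot 2 = 1 + 10 = 11$)
$\left(n{\left(6,-6 \right)} + J\right) \left(-69\right) = \left(4 + 11\right) \left(-69\right) = 15 \left(-69\right) = -1035$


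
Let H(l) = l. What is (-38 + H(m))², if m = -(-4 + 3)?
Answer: 1369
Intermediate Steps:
m = 1 (m = -1*(-1) = 1)
(-38 + H(m))² = (-38 + 1)² = (-37)² = 1369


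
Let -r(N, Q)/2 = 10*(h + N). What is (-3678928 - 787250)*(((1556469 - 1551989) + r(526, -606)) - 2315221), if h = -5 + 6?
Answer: 10367254134018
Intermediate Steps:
h = 1
r(N, Q) = -20 - 20*N (r(N, Q) = -20*(1 + N) = -2*(10 + 10*N) = -20 - 20*N)
(-3678928 - 787250)*(((1556469 - 1551989) + r(526, -606)) - 2315221) = (-3678928 - 787250)*(((1556469 - 1551989) + (-20 - 20*526)) - 2315221) = -4466178*((4480 + (-20 - 10520)) - 2315221) = -4466178*((4480 - 10540) - 2315221) = -4466178*(-6060 - 2315221) = -4466178*(-2321281) = 10367254134018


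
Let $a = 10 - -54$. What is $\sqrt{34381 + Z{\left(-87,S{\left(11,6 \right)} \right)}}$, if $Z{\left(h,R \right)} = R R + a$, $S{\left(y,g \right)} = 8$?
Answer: $\sqrt{34509} \approx 185.77$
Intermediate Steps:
$a = 64$ ($a = 10 + 54 = 64$)
$Z{\left(h,R \right)} = 64 + R^{2}$ ($Z{\left(h,R \right)} = R R + 64 = R^{2} + 64 = 64 + R^{2}$)
$\sqrt{34381 + Z{\left(-87,S{\left(11,6 \right)} \right)}} = \sqrt{34381 + \left(64 + 8^{2}\right)} = \sqrt{34381 + \left(64 + 64\right)} = \sqrt{34381 + 128} = \sqrt{34509}$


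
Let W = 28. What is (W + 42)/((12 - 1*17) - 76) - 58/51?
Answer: -2756/1377 ≈ -2.0015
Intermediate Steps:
(W + 42)/((12 - 1*17) - 76) - 58/51 = (28 + 42)/((12 - 1*17) - 76) - 58/51 = 70/((12 - 17) - 76) - 58*1/51 = 70/(-5 - 76) - 58/51 = 70/(-81) - 58/51 = 70*(-1/81) - 58/51 = -70/81 - 58/51 = -2756/1377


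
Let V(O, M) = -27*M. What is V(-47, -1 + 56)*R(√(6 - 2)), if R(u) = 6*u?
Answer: -17820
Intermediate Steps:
V(-47, -1 + 56)*R(√(6 - 2)) = (-27*(-1 + 56))*(6*√(6 - 2)) = (-27*55)*(6*√4) = -8910*2 = -1485*12 = -17820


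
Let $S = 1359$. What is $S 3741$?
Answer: $5084019$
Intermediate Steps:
$S 3741 = 1359 \cdot 3741 = 5084019$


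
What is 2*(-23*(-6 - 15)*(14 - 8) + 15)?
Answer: 5826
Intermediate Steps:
2*(-23*(-6 - 15)*(14 - 8) + 15) = 2*(-(-483)*6 + 15) = 2*(-23*(-126) + 15) = 2*(2898 + 15) = 2*2913 = 5826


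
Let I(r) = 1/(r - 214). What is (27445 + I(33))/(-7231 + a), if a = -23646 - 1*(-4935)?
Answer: -2483772/2347751 ≈ -1.0579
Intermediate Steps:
I(r) = 1/(-214 + r)
a = -18711 (a = -23646 + 4935 = -18711)
(27445 + I(33))/(-7231 + a) = (27445 + 1/(-214 + 33))/(-7231 - 18711) = (27445 + 1/(-181))/(-25942) = (27445 - 1/181)*(-1/25942) = (4967544/181)*(-1/25942) = -2483772/2347751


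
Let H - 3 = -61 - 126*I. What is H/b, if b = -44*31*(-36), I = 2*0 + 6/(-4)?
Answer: 131/49104 ≈ 0.0026678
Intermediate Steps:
I = -3/2 (I = 0 + 6*(-¼) = 0 - 3/2 = -3/2 ≈ -1.5000)
H = 131 (H = 3 + (-61 - 126*(-3/2)) = 3 + (-61 + 189) = 3 + 128 = 131)
b = 49104 (b = -1364*(-36) = 49104)
H/b = 131/49104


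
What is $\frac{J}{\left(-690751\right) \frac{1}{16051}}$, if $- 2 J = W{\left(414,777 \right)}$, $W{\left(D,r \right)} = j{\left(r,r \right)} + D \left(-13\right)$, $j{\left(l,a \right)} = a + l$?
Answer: $- \frac{1059366}{23819} \approx -44.476$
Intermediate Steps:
$W{\left(D,r \right)} = - 13 D + 2 r$ ($W{\left(D,r \right)} = \left(r + r\right) + D \left(-13\right) = 2 r - 13 D = - 13 D + 2 r$)
$J = 1914$ ($J = - \frac{\left(-13\right) 414 + 2 \cdot 777}{2} = - \frac{-5382 + 1554}{2} = \left(- \frac{1}{2}\right) \left(-3828\right) = 1914$)
$\frac{J}{\left(-690751\right) \frac{1}{16051}} = \frac{1914}{\left(-690751\right) \frac{1}{16051}} = \frac{1914}{- \frac{690751}{16051}} = 1914 \left(- \frac{16051}{690751}\right) = - \frac{1059366}{23819}$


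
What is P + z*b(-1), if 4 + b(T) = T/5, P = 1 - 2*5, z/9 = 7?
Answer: -1368/5 ≈ -273.60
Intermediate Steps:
z = 63 (z = 9*7 = 63)
P = -9 (P = 1 - 10 = -9)
b(T) = -4 + T/5
P + z*b(-1) = -9 + 63*(-4 + (1/5)*(-1)) = -9 + 63*(-4 - 1/5) = -9 + 63*(-21/5) = -9 - 1323/5 = -1368/5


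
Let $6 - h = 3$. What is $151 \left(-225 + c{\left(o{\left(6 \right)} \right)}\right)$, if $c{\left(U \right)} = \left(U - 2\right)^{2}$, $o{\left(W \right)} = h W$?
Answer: $4681$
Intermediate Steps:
$h = 3$ ($h = 6 - 3 = 3$)
$o{\left(W \right)} = 3 W$
$c{\left(U \right)} = \left(-2 + U\right)^{2}$
$151 \left(-225 + c{\left(o{\left(6 \right)} \right)}\right) = 151 \left(-225 + \left(-2 + 3 \cdot 6\right)^{2}\right) = 151 \left(-225 + \left(-2 + 18\right)^{2}\right) = 151 \left(-225 + 16^{2}\right) = 151 \left(-225 + 256\right) = 151 \cdot 31 = 4681$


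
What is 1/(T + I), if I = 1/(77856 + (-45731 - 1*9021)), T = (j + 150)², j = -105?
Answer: 23104/46785601 ≈ 0.00049383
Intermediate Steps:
T = 2025 (T = (-105 + 150)² = 45² = 2025)
I = 1/23104 (I = 1/(77856 + (-45731 - 9021)) = 1/(77856 - 54752) = 1/23104 ≈ 4.3283e-5)
1/(T + I) = 1/(2025 + 1/23104) = 1/(46785601/23104) = 23104/46785601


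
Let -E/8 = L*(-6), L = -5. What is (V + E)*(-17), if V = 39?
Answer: 3417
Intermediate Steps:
E = -240 (E = -(-40)*(-6) = -8*30 = -240)
(V + E)*(-17) = (39 - 240)*(-17) = -201*(-17) = 3417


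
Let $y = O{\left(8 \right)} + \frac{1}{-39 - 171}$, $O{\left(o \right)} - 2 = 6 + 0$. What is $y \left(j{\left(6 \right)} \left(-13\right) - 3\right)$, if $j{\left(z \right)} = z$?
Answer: $- \frac{45333}{70} \approx -647.61$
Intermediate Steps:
$O{\left(o \right)} = 8$ ($O{\left(o \right)} = 2 + \left(6 + 0\right) = 2 + 6 = 8$)
$y = \frac{1679}{210}$ ($y = 8 + \frac{1}{-39 - 171} = 8 + \frac{1}{-210} = 8 - \frac{1}{210} = \frac{1679}{210} \approx 7.9952$)
$y \left(j{\left(6 \right)} \left(-13\right) - 3\right) = \frac{1679 \left(6 \left(-13\right) - 3\right)}{210} = \frac{1679 \left(-78 - 3\right)}{210} = \frac{1679}{210} \left(-81\right) = - \frac{45333}{70}$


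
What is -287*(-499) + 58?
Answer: 143271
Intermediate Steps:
-287*(-499) + 58 = 143213 + 58 = 143271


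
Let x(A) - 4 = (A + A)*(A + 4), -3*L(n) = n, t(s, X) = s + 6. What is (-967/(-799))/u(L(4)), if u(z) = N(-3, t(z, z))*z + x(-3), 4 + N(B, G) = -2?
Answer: 967/4794 ≈ 0.20171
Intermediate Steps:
t(s, X) = 6 + s
L(n) = -n/3
N(B, G) = -6 (N(B, G) = -4 - 2 = -6)
x(A) = 4 + 2*A*(4 + A) (x(A) = 4 + (A + A)*(A + 4) = 4 + (2*A)*(4 + A) = 4 + 2*A*(4 + A))
u(z) = -2 - 6*z (u(z) = -6*z + (4 + 2*(-3)² + 8*(-3)) = -6*z + (4 + 2*9 - 24) = -6*z + (4 + 18 - 24) = -6*z - 2 = -2 - 6*z)
(-967/(-799))/u(L(4)) = (-967/(-799))/(-2 - (-2)*4) = (-967*(-1/799))/(-2 - 6*(-4/3)) = 967/(799*(-2 + 8)) = (967/799)/6 = (967/799)*(⅙) = 967/4794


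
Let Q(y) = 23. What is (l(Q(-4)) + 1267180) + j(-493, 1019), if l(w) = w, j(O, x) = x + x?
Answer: 1269241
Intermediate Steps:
j(O, x) = 2*x
(l(Q(-4)) + 1267180) + j(-493, 1019) = (23 + 1267180) + 2*1019 = 1267203 + 2038 = 1269241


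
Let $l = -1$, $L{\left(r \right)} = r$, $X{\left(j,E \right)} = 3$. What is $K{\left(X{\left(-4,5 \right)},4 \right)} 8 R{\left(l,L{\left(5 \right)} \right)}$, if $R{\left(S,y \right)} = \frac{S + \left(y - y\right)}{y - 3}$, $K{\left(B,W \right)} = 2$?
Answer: $-8$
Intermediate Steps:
$R{\left(S,y \right)} = \frac{S}{-3 + y}$ ($R{\left(S,y \right)} = \frac{S + 0}{-3 + y} = \frac{S}{-3 + y}$)
$K{\left(X{\left(-4,5 \right)},4 \right)} 8 R{\left(l,L{\left(5 \right)} \right)} = 2 \cdot 8 \left(- \frac{1}{-3 + 5}\right) = 16 \left(- \frac{1}{2}\right) = -8$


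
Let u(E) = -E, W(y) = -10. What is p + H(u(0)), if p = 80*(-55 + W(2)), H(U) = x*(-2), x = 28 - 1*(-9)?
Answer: -5274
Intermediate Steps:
x = 37 (x = 28 + 9 = 37)
H(U) = -74 (H(U) = 37*(-2) = -74)
p = -5200 (p = 80*(-55 - 10) = 80*(-65) = -5200)
p + H(u(0)) = -5200 - 74 = -5274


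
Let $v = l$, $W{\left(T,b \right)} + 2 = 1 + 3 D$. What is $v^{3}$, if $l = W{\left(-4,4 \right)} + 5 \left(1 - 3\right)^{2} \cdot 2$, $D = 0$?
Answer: $59319$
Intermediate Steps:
$W{\left(T,b \right)} = -1$ ($W{\left(T,b \right)} = -2 + \left(1 + 3 \cdot 0\right) = -2 + \left(1 + 0\right) = -2 + 1 = -1$)
$l = 39$ ($l = -1 + 5 \left(1 - 3\right)^{2} \cdot 2 = -1 + 5 \left(-2\right)^{2} \cdot 2 = -1 + 5 \cdot 4 \cdot 2 = -1 + 5 \cdot 8 = -1 + 40 = 39$)
$v = 39$
$v^{3} = 39^{3} = 59319$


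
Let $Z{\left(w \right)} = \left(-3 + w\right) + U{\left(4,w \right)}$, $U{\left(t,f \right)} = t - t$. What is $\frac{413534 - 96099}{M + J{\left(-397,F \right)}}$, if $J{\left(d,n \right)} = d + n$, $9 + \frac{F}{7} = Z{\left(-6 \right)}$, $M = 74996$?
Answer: $\frac{317435}{74473} \approx 4.2624$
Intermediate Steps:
$U{\left(t,f \right)} = 0$
$Z{\left(w \right)} = -3 + w$ ($Z{\left(w \right)} = \left(-3 + w\right) + 0 = -3 + w$)
$F = -126$ ($F = -63 + 7 \left(-3 - 6\right) = -63 + 7 \left(-9\right) = -63 - 63 = -126$)
$\frac{413534 - 96099}{M + J{\left(-397,F \right)}} = \frac{413534 - 96099}{74996 - 523} = \frac{317435}{74996 - 523} = \frac{317435}{74473}$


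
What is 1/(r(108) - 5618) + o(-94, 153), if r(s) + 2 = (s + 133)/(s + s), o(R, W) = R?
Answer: -114086042/1213679 ≈ -94.000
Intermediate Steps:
r(s) = -2 + (133 + s)/(2*s) (r(s) = -2 + (s + 133)/(s + s) = -2 + (133 + s)/((2*s)) = -2 + (133 + s)*(1/(2*s)) = -2 + (133 + s)/(2*s))
1/(r(108) - 5618) + o(-94, 153) = 1/((½)*(133 - 3*108)/108 - 5618) - 94 = 1/((½)*(1/108)*(133 - 324) - 5618) - 94 = 1/((½)*(1/108)*(-191) - 5618) - 94 = 1/(-191/216 - 5618) - 94 = 1/(-1213679/216) - 94 = -216/1213679 - 94 = -114086042/1213679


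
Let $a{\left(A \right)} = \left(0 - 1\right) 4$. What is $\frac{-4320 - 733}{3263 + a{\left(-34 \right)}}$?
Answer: $- \frac{5053}{3259} \approx -1.5505$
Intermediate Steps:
$a{\left(A \right)} = -4$ ($a{\left(A \right)} = \left(-1\right) 4 = -4$)
$\frac{-4320 - 733}{3263 + a{\left(-34 \right)}} = \frac{-4320 - 733}{3263 - 4} = - \frac{5053}{3259}$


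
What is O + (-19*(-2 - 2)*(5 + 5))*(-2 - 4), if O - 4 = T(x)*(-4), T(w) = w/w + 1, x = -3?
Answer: -4564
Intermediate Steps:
T(w) = 2 (T(w) = 1 + 1 = 2)
O = -4 (O = 4 + 2*(-4) = 4 - 8 = -4)
O + (-19*(-2 - 2)*(5 + 5))*(-2 - 4) = -4 + (-19*(-2 - 2)*(5 + 5))*(-2 - 4) = -4 - (-76)*10*(-6) = -4 - 19*(-40)*(-6) = -4 + 760*(-6) = -4 - 4560 = -4564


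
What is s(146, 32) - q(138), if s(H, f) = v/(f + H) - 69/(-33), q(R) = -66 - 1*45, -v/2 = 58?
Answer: 110078/979 ≈ 112.44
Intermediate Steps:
v = -116 (v = -2*58 = -116)
q(R) = -111 (q(R) = -66 - 45 = -111)
s(H, f) = 23/11 - 116/(H + f) (s(H, f) = -116/(f + H) - 69/(-33) = -116/(H + f) - 69*(-1/33) = -116/(H + f) + 23/11 = 23/11 - 116/(H + f))
s(146, 32) - q(138) = (-1276 + 23*146 + 23*32)/(11*(146 + 32)) - 1*(-111) = (1/11)*(-1276 + 3358 + 736)/178 + 111 = (1/11)*(1/178)*2818 + 111 = 1409/979 + 111 = 110078/979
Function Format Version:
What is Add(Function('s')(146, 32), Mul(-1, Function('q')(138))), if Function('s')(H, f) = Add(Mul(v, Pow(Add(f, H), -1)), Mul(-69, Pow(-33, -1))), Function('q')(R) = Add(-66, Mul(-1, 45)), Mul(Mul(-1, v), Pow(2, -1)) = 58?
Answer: Rational(110078, 979) ≈ 112.44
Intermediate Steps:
v = -116 (v = Mul(-2, 58) = -116)
Function('q')(R) = -111 (Function('q')(R) = Add(-66, -45) = -111)
Function('s')(H, f) = Add(Rational(23, 11), Mul(-116, Pow(Add(H, f), -1))) (Function('s')(H, f) = Add(Mul(-116, Pow(Add(f, H), -1)), Mul(-69, Pow(-33, -1))) = Add(Mul(-116, Pow(Add(H, f), -1)), Mul(-69, Rational(-1, 33))) = Add(Mul(-116, Pow(Add(H, f), -1)), Rational(23, 11)) = Add(Rational(23, 11), Mul(-116, Pow(Add(H, f), -1))))
Add(Function('s')(146, 32), Mul(-1, Function('q')(138))) = Add(Mul(Rational(1, 11), Pow(Add(146, 32), -1), Add(-1276, Mul(23, 146), Mul(23, 32))), Mul(-1, -111)) = Add(Mul(Rational(1, 11), Pow(178, -1), Add(-1276, 3358, 736)), 111) = Add(Mul(Rational(1, 11), Rational(1, 178), 2818), 111) = Add(Rational(1409, 979), 111) = Rational(110078, 979)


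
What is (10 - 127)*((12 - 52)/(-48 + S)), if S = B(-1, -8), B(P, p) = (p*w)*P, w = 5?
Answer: -585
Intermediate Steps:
B(P, p) = 5*P*p (B(P, p) = (p*5)*P = (5*p)*P = 5*P*p)
S = 40 (S = 5*(-1)*(-8) = 40)
(10 - 127)*((12 - 52)/(-48 + S)) = (10 - 127)*((12 - 52)/(-48 + 40)) = -(-4680)/(-8) = -(-4680)*(-1)/8 = -117*5 = -585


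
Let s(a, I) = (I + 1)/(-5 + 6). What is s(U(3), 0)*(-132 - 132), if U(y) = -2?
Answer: -264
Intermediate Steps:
s(a, I) = 1 + I (s(a, I) = (1 + I)/1 = (1 + I)*1 = 1 + I)
s(U(3), 0)*(-132 - 132) = (1 + 0)*(-132 - 132) = 1*(-264) = -264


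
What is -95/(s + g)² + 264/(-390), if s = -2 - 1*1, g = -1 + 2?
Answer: -6351/260 ≈ -24.427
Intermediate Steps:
g = 1
s = -3 (s = -2 - 1 = -3)
-95/(s + g)² + 264/(-390) = -95/(-3 + 1)² + 264/(-390) = -95/((-2)²) + 264*(-1/390) = -95/4 - 44/65 = -6351/260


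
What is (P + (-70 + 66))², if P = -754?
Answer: 574564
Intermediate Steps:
(P + (-70 + 66))² = (-754 + (-70 + 66))² = (-754 - 4)² = (-758)² = 574564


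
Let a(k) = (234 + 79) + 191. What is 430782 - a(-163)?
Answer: 430278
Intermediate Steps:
a(k) = 504 (a(k) = 313 + 191 = 504)
430782 - a(-163) = 430782 - 1*504 = 430782 - 504 = 430278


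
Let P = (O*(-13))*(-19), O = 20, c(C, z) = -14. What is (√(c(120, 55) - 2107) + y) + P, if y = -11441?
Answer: -6501 + I*√2121 ≈ -6501.0 + 46.054*I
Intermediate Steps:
P = 4940 (P = (20*(-13))*(-19) = -260*(-19) = 4940)
(√(c(120, 55) - 2107) + y) + P = (√(-14 - 2107) - 11441) + 4940 = (√(-2121) - 11441) + 4940 = (I*√2121 - 11441) + 4940 = (-11441 + I*√2121) + 4940 = -6501 + I*√2121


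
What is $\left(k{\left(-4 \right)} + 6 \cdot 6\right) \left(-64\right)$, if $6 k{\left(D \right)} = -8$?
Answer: $- \frac{6656}{3} \approx -2218.7$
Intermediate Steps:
$k{\left(D \right)} = - \frac{4}{3}$ ($k{\left(D \right)} = \frac{1}{6} \left(-8\right) = - \frac{4}{3}$)
$\left(k{\left(-4 \right)} + 6 \cdot 6\right) \left(-64\right) = \left(- \frac{4}{3} + 6 \cdot 6\right) \left(-64\right) = \left(- \frac{4}{3} + 36\right) \left(-64\right) = \frac{104}{3} \left(-64\right) = - \frac{6656}{3}$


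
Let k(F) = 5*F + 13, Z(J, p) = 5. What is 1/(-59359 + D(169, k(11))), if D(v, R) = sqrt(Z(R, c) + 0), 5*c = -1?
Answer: -59359/3523490876 - sqrt(5)/3523490876 ≈ -1.6847e-5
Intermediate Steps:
c = -1/5 (c = (1/5)*(-1) = -1/5 ≈ -0.20000)
k(F) = 13 + 5*F
D(v, R) = sqrt(5) (D(v, R) = sqrt(5 + 0) = sqrt(5))
1/(-59359 + D(169, k(11))) = 1/(-59359 + sqrt(5))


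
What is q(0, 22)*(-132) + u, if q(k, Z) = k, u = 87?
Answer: 87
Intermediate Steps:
q(0, 22)*(-132) + u = 0*(-132) + 87 = 0 + 87 = 87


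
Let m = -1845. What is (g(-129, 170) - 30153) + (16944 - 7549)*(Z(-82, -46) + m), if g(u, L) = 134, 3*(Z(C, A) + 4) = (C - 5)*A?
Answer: -4868444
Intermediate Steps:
Z(C, A) = -4 + A*(-5 + C)/3 (Z(C, A) = -4 + ((C - 5)*A)/3 = -4 + ((-5 + C)*A)/3 = -4 + (A*(-5 + C))/3 = -4 + A*(-5 + C)/3)
(g(-129, 170) - 30153) + (16944 - 7549)*(Z(-82, -46) + m) = (134 - 30153) + (16944 - 7549)*((-4 - 5/3*(-46) + (⅓)*(-46)*(-82)) - 1845) = -30019 + 9395*((-4 + 230/3 + 3772/3) - 1845) = -30019 + 9395*(1330 - 1845) = -30019 + 9395*(-515) = -30019 - 4838425 = -4868444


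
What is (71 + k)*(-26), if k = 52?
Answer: -3198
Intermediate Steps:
(71 + k)*(-26) = (71 + 52)*(-26) = 123*(-26) = -3198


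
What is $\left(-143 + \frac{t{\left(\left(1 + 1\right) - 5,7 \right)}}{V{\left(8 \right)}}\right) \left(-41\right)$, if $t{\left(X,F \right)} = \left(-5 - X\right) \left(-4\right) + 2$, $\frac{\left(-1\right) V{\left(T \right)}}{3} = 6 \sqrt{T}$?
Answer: $5863 + \frac{205 \sqrt{2}}{36} \approx 5871.1$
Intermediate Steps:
$V{\left(T \right)} = - 18 \sqrt{T}$ ($V{\left(T \right)} = - 3 \cdot 6 \sqrt{T} = - 18 \sqrt{T}$)
$t{\left(X,F \right)} = 22 + 4 X$ ($t{\left(X,F \right)} = \left(20 + 4 X\right) + 2 = 22 + 4 X$)
$\left(-143 + \frac{t{\left(\left(1 + 1\right) - 5,7 \right)}}{V{\left(8 \right)}}\right) \left(-41\right) = \left(-143 + \frac{22 + 4 \left(\left(1 + 1\right) - 5\right)}{\left(-18\right) \sqrt{8}}\right) \left(-41\right) = \left(-143 + \frac{22 + 4 \left(2 - 5\right)}{\left(-18\right) 2 \sqrt{2}}\right) \left(-41\right) = \left(-143 + \frac{22 + 4 \left(-3\right)}{\left(-36\right) \sqrt{2}}\right) \left(-41\right) = \left(-143 + \left(22 - 12\right) \left(- \frac{\sqrt{2}}{72}\right)\right) \left(-41\right) = \left(-143 + 10 \left(- \frac{\sqrt{2}}{72}\right)\right) \left(-41\right) = \left(-143 - \frac{5 \sqrt{2}}{36}\right) \left(-41\right) = 5863 + \frac{205 \sqrt{2}}{36}$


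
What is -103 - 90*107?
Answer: -9733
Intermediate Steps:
-103 - 90*107 = -103 - 9630 = -9733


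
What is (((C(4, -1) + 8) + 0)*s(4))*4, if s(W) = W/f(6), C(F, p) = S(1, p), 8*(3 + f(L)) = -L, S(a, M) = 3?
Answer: -704/15 ≈ -46.933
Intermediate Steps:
f(L) = -3 - L/8 (f(L) = -3 + (-L)/8 = -3 - L/8)
C(F, p) = 3
s(W) = -4*W/15 (s(W) = W/(-3 - 1/8*6) = W/(-3 - 3/4) = W/(-15/4) = W*(-4/15) = -4*W/15)
(((C(4, -1) + 8) + 0)*s(4))*4 = (((3 + 8) + 0)*(-4/15*4))*4 = ((11 + 0)*(-16/15))*4 = (11*(-16/15))*4 = -176/15*4 = -704/15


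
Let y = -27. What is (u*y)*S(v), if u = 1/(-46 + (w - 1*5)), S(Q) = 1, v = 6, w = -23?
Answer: 27/74 ≈ 0.36486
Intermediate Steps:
u = -1/74 (u = 1/(-46 + (-23 - 1*5)) = 1/(-46 + (-23 - 5)) = 1/(-46 - 28) = 1/(-74) = -1/74 ≈ -0.013514)
(u*y)*S(v) = -1/74*(-27)*1 = (27/74)*1 = 27/74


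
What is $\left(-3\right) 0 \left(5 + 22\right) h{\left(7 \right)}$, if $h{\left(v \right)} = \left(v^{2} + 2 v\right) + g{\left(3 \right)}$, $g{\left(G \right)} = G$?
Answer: $0$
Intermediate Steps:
$h{\left(v \right)} = 3 + v^{2} + 2 v$ ($h{\left(v \right)} = \left(v^{2} + 2 v\right) + 3 = 3 + v^{2} + 2 v$)
$\left(-3\right) 0 \left(5 + 22\right) h{\left(7 \right)} = \left(-3\right) 0 \left(5 + 22\right) \left(3 + 7^{2} + 2 \cdot 7\right) = 0 \cdot 27 \left(3 + 49 + 14\right) = 0 \cdot 66 = 0$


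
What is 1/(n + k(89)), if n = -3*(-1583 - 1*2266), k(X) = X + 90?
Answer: 1/11726 ≈ 8.5281e-5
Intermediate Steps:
k(X) = 90 + X
n = 11547 (n = -3*(-1583 - 2266) = -3*(-3849) = 11547)
1/(n + k(89)) = 1/(11547 + (90 + 89)) = 1/(11547 + 179) = 1/11726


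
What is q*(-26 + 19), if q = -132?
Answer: 924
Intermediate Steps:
q*(-26 + 19) = -132*(-26 + 19) = -132*(-7) = 924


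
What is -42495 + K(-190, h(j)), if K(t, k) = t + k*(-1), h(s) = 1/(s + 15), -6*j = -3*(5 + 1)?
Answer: -768331/18 ≈ -42685.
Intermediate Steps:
j = 3 (j = -(-1)*(5 + 1)/2 = -(-1)*6/2 = -1/6*(-18) = 3)
h(s) = 1/(15 + s)
K(t, k) = t - k
-42495 + K(-190, h(j)) = -42495 + (-190 - 1/(15 + 3)) = -42495 + (-190 - 1/18) = -42495 - 3421/18 = -768331/18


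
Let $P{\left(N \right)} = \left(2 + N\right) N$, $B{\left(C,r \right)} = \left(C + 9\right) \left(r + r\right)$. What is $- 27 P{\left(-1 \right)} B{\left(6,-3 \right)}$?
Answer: $-2430$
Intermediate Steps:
$B{\left(C,r \right)} = 2 r \left(9 + C\right)$ ($B{\left(C,r \right)} = \left(9 + C\right) 2 r = 2 r \left(9 + C\right)$)
$P{\left(N \right)} = N \left(2 + N\right)$
$- 27 P{\left(-1 \right)} B{\left(6,-3 \right)} = - 27 \left(- (2 - 1)\right) 2 \left(-3\right) \left(9 + 6\right) = - 27 \left(\left(-1\right) 1\right) 2 \left(-3\right) 15 = \left(-27\right) \left(-1\right) \left(-90\right) = 27 \left(-90\right) = -2430$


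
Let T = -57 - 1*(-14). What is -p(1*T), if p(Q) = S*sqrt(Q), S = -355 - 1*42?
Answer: 397*I*sqrt(43) ≈ 2603.3*I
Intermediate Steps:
S = -397 (S = -355 - 42 = -397)
T = -43 (T = -57 + 14 = -43)
p(Q) = -397*sqrt(Q)
-p(1*T) = -(-397)*sqrt(1*(-43)) = -(-397)*sqrt(-43) = -(-397)*I*sqrt(43) = 397*I*sqrt(43)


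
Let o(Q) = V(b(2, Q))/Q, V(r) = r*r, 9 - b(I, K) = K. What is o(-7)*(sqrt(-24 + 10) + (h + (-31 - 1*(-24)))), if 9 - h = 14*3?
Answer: 10240/7 - 256*I*sqrt(14)/7 ≈ 1462.9 - 136.84*I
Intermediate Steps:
b(I, K) = 9 - K
V(r) = r**2
h = -33 (h = 9 - 14*3 = 9 - 1*42 = 9 - 42 = -33)
o(Q) = (9 - Q)**2/Q
o(-7)*(sqrt(-24 + 10) + (h + (-31 - 1*(-24)))) = ((-9 - 7)**2/(-7))*(sqrt(-24 + 10) + (-33 + (-31 - 1*(-24)))) = (-1/7*(-16)**2)*(sqrt(-14) + (-33 + (-31 + 24))) = (-1/7*256)*(I*sqrt(14) + (-33 - 7)) = -256*(I*sqrt(14) - 40)/7 = -256*(-40 + I*sqrt(14))/7 = 10240/7 - 256*I*sqrt(14)/7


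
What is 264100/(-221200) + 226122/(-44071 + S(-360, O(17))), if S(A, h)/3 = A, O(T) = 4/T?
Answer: -619425655/99874012 ≈ -6.2021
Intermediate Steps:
S(A, h) = 3*A
264100/(-221200) + 226122/(-44071 + S(-360, O(17))) = 264100/(-221200) + 226122/(-44071 + 3*(-360)) = 264100*(-1/221200) + 226122/(-44071 - 1080) = -2641/2212 + 226122/(-45151) = -2641/2212 + 226122*(-1/45151) = -2641/2212 - 226122/45151 = -619425655/99874012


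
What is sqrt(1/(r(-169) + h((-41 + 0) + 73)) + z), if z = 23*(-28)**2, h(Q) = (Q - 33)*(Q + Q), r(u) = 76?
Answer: sqrt(649155)/6 ≈ 134.28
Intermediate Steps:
h(Q) = 2*Q*(-33 + Q) (h(Q) = (-33 + Q)*(2*Q) = 2*Q*(-33 + Q))
z = 18032 (z = 23*784 = 18032)
sqrt(1/(r(-169) + h((-41 + 0) + 73)) + z) = sqrt(1/(76 + 2*((-41 + 0) + 73)*(-33 + ((-41 + 0) + 73))) + 18032) = sqrt(1/(76 + 2*(-41 + 73)*(-33 + (-41 + 73))) + 18032) = sqrt(1/(76 + 2*32*(-33 + 32)) + 18032) = sqrt(1/(76 + 2*32*(-1)) + 18032) = sqrt(1/(76 - 64) + 18032) = sqrt(1/12 + 18032) = sqrt(216385/12) = sqrt(649155)/6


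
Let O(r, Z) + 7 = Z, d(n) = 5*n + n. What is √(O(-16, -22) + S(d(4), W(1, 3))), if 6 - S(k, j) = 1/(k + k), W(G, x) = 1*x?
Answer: I*√3315/12 ≈ 4.798*I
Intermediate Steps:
W(G, x) = x
d(n) = 6*n
O(r, Z) = -7 + Z
S(k, j) = 6 - 1/(2*k) (S(k, j) = 6 - 1/(k + k) = 6 - 1/(2*k))
√(O(-16, -22) + S(d(4), W(1, 3))) = √((-7 - 22) + (6 - 1/(2*(6*4)))) = √(-29 + (6 - ½/24)) = √(-29 + (6 - ½*1/24)) = √(-29 + (6 - 1/48)) = √(-29 + 287/48) = √(-1105/48) = I*√3315/12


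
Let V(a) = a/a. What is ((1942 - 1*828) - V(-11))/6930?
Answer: 53/330 ≈ 0.16061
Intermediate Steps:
V(a) = 1
((1942 - 1*828) - V(-11))/6930 = ((1942 - 1*828) - 1*1)/6930 = ((1942 - 828) - 1)*(1/6930) = (1114 - 1)*(1/6930) = 1113*(1/6930) = 53/330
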